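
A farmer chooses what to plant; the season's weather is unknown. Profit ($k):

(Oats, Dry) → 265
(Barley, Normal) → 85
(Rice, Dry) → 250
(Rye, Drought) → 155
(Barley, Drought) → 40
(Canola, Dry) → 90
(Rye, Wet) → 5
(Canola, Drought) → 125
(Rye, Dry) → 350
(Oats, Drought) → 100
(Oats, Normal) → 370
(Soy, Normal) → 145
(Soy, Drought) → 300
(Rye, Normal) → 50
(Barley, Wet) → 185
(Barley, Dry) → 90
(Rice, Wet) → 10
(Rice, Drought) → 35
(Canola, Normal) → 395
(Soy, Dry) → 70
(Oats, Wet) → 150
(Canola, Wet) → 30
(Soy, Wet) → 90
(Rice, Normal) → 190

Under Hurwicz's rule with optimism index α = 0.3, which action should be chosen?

Rye: 0.3·350 + 0.7·5 = 108.5
Soy: 0.3·300 + 0.7·70 = 139
Oats: 0.3·370 + 0.7·100 = 181
Barley: 0.3·185 + 0.7·40 = 83.5
Canola: 0.3·395 + 0.7·30 = 139.5
Rice: 0.3·250 + 0.7·10 = 82
Highest Hurwicz score = 181 → Oats.

Oats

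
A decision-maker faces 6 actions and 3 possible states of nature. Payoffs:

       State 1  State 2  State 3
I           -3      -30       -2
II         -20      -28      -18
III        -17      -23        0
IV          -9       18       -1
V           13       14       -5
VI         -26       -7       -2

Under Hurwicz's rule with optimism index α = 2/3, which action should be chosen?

I: 2/3·(-2) + 1/3·(-30) = -34/3
II: 2/3·(-18) + 1/3·(-28) = -64/3
III: 2/3·0 + 1/3·(-23) = -23/3
IV: 2/3·18 + 1/3·(-9) = 9
V: 2/3·14 + 1/3·(-5) = 23/3
VI: 2/3·(-2) + 1/3·(-26) = -10
Highest Hurwicz score = 9 → IV.

IV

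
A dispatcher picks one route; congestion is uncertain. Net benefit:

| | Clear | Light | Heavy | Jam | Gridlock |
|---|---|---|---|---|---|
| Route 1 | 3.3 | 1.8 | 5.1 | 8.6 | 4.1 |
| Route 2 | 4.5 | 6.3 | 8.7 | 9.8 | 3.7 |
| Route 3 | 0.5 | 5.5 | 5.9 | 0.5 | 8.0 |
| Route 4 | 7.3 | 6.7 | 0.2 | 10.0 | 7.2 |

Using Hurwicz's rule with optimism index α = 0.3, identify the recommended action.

Route 1: 0.3·8.6 + 0.7·1.8 = 3.84
Route 2: 0.3·9.8 + 0.7·3.7 = 5.53
Route 3: 0.3·8.0 + 0.7·0.5 = 2.75
Route 4: 0.3·10.0 + 0.7·0.2 = 3.14
Highest Hurwicz score = 5.53 → Route 2.

Route 2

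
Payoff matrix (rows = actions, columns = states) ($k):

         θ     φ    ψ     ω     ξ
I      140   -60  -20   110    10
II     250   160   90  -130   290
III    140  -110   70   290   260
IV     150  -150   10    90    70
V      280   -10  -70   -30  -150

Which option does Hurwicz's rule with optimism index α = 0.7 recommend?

I: 0.7·140 + 0.3·(-60) = 80
II: 0.7·290 + 0.3·(-130) = 164
III: 0.7·290 + 0.3·(-110) = 170
IV: 0.7·150 + 0.3·(-150) = 60
V: 0.7·280 + 0.3·(-150) = 151
Highest Hurwicz score = 170 → III.

III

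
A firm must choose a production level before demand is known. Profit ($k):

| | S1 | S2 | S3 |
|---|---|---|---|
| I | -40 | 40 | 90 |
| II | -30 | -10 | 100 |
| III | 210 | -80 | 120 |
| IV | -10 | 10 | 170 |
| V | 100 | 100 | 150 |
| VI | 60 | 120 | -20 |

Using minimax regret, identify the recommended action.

V

Column bests: S1=210, S2=120, S3=170.
I regrets: 250, 80, 80 → max 250
II regrets: 240, 130, 70 → max 240
III regrets: 0, 200, 50 → max 200
IV regrets: 220, 110, 0 → max 220
V regrets: 110, 20, 20 → max 110
VI regrets: 150, 0, 190 → max 190
Smallest max regret = 110 → V.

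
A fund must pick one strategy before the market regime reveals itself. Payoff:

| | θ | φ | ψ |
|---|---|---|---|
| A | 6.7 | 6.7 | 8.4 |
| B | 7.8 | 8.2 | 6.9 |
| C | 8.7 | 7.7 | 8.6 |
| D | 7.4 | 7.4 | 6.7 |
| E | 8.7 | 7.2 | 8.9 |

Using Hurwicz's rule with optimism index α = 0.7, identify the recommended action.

C

A: 0.7·8.4 + 0.3·6.7 = 7.89
B: 0.7·8.2 + 0.3·6.9 = 7.81
C: 0.7·8.7 + 0.3·7.7 = 8.4
D: 0.7·7.4 + 0.3·6.7 = 7.19
E: 0.7·8.9 + 0.3·7.2 = 8.39
Highest Hurwicz score = 8.4 → C.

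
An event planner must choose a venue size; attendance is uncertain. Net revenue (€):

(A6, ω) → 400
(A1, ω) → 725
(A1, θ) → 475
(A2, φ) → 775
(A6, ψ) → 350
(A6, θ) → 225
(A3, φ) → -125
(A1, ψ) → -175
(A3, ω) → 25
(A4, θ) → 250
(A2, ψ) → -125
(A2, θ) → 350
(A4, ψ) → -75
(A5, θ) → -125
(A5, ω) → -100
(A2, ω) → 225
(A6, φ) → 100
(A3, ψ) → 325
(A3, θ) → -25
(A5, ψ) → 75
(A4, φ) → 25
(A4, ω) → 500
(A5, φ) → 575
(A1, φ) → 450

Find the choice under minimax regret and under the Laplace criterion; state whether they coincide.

minimax regret → A2; laplace → A1 (disagree)

Column bests: θ=475, φ=775, ψ=350, ω=725.
A1 regrets: 0, 325, 525, 0 → max 525
A2 regrets: 125, 0, 475, 500 → max 500
A3 regrets: 500, 900, 25, 700 → max 900
A4 regrets: 225, 750, 425, 225 → max 750
A5 regrets: 600, 200, 275, 825 → max 825
A6 regrets: 250, 675, 0, 325 → max 675
Smallest max regret = 500 → A2.
Row averages: A1=368.75, A2=306.25, A3=50, A4=175, A5=106.25, A6=268.75
Highest average = 368.75 → A1.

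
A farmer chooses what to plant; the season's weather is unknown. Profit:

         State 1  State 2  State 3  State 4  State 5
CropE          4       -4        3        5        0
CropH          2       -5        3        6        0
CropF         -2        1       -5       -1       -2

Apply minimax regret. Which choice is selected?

Column bests: State 1=4, State 2=1, State 3=3, State 4=6, State 5=0.
CropE regrets: 0, 5, 0, 1, 0 → max 5
CropH regrets: 2, 6, 0, 0, 0 → max 6
CropF regrets: 6, 0, 8, 7, 2 → max 8
Smallest max regret = 5 → CropE.

CropE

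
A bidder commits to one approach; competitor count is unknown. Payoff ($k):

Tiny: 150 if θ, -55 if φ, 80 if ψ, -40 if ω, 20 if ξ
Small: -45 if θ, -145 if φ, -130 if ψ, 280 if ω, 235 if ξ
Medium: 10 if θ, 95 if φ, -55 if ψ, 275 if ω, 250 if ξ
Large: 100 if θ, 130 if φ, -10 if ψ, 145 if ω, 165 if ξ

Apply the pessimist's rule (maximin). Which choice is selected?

Row minima: Tiny=-55, Small=-145, Medium=-55, Large=-10
Best worst-case = -10 → Large.

Large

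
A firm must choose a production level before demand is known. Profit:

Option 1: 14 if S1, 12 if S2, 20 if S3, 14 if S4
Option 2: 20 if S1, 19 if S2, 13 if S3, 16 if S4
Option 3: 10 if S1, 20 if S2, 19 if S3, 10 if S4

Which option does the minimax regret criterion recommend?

Option 2

Column bests: S1=20, S2=20, S3=20, S4=16.
Option 1 regrets: 6, 8, 0, 2 → max 8
Option 2 regrets: 0, 1, 7, 0 → max 7
Option 3 regrets: 10, 0, 1, 6 → max 10
Smallest max regret = 7 → Option 2.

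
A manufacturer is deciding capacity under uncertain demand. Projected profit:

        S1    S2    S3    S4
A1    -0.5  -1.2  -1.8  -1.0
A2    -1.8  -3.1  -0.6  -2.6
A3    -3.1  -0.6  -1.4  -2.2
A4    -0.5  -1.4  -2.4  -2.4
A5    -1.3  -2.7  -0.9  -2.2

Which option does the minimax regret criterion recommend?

A1

Column bests: S1=-0.5, S2=-0.6, S3=-0.6, S4=-1.0.
A1 regrets: 0.0, 0.6, 1.2, 0.0 → max 1.2
A2 regrets: 1.3, 2.5, 0.0, 1.6 → max 2.5
A3 regrets: 2.6, 0.0, 0.8, 1.2 → max 2.6
A4 regrets: 0.0, 0.8, 1.8, 1.4 → max 1.8
A5 regrets: 0.8, 2.1, 0.3, 1.2 → max 2.1
Smallest max regret = 1.2 → A1.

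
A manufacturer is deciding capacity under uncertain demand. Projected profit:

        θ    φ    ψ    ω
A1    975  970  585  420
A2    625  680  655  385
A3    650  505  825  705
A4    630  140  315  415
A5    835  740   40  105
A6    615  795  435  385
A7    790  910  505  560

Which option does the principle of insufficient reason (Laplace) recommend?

A1

Row averages: A1=737.5, A2=586.25, A3=671.25, A4=375, A5=430, A6=557.5, A7=691.25
Highest average = 737.5 → A1.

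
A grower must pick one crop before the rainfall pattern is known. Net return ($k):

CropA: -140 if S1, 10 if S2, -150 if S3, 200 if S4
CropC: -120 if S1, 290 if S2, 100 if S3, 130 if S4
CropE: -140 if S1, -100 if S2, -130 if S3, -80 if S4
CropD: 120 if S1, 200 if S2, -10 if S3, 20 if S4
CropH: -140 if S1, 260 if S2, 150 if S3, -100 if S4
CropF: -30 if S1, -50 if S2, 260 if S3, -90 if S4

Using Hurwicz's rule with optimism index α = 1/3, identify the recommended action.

CropA: 1/3·200 + 2/3·(-150) = -100/3
CropC: 1/3·290 + 2/3·(-120) = 50/3
CropE: 1/3·(-80) + 2/3·(-140) = -120
CropD: 1/3·200 + 2/3·(-10) = 60
CropH: 1/3·260 + 2/3·(-140) = -20/3
CropF: 1/3·260 + 2/3·(-90) = 80/3
Highest Hurwicz score = 60 → CropD.

CropD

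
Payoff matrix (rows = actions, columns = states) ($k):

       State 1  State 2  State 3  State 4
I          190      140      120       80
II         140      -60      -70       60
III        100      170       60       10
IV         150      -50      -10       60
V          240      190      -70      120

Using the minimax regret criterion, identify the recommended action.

I

Column bests: State 1=240, State 2=190, State 3=120, State 4=120.
I regrets: 50, 50, 0, 40 → max 50
II regrets: 100, 250, 190, 60 → max 250
III regrets: 140, 20, 60, 110 → max 140
IV regrets: 90, 240, 130, 60 → max 240
V regrets: 0, 0, 190, 0 → max 190
Smallest max regret = 50 → I.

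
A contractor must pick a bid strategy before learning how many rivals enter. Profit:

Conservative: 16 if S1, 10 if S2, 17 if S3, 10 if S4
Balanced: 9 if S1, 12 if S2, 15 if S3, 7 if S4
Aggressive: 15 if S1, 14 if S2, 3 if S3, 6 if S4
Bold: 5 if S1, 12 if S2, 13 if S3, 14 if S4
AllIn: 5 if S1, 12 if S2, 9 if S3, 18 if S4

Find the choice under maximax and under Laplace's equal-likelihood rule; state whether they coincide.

Row maxima: Conservative=17, Balanced=15, Aggressive=15, Bold=14, AllIn=18
Best best-case = 18 → AllIn.
Row averages: Conservative=13.25, Balanced=10.75, Aggressive=9.5, Bold=11, AllIn=11
Highest average = 13.25 → Conservative.

maximax → AllIn; laplace → Conservative (disagree)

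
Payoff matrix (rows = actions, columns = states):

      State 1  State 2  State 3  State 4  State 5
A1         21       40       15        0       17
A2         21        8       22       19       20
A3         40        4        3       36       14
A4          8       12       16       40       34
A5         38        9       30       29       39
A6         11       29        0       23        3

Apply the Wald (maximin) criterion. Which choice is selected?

A5

Row minima: A1=0, A2=8, A3=3, A4=8, A5=9, A6=0
Best worst-case = 9 → A5.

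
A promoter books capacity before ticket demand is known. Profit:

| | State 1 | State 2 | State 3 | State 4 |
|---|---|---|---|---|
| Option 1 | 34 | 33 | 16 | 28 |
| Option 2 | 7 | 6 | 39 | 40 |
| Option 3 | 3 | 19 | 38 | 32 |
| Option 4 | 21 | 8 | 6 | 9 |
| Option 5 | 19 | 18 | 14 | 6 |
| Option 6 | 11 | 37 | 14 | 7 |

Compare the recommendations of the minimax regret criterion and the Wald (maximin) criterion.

minimax regret → Option 1; maximin → Option 1 (agree)

Column bests: State 1=34, State 2=37, State 3=39, State 4=40.
Option 1 regrets: 0, 4, 23, 12 → max 23
Option 2 regrets: 27, 31, 0, 0 → max 31
Option 3 regrets: 31, 18, 1, 8 → max 31
Option 4 regrets: 13, 29, 33, 31 → max 33
Option 5 regrets: 15, 19, 25, 34 → max 34
Option 6 regrets: 23, 0, 25, 33 → max 33
Smallest max regret = 23 → Option 1.
Row minima: Option 1=16, Option 2=6, Option 3=3, Option 4=6, Option 5=6, Option 6=7
Best worst-case = 16 → Option 1.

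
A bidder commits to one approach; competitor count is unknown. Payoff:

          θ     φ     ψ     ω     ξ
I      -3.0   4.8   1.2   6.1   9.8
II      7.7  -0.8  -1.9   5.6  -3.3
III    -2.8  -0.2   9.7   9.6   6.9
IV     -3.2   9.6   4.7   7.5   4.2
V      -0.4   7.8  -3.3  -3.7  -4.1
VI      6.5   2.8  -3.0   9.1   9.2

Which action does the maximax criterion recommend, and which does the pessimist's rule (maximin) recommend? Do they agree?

maximax → I; maximin → III (disagree)

Row maxima: I=9.8, II=7.7, III=9.7, IV=9.6, V=7.8, VI=9.2
Best best-case = 9.8 → I.
Row minima: I=-3.0, II=-3.3, III=-2.8, IV=-3.2, V=-4.1, VI=-3.0
Best worst-case = -2.8 → III.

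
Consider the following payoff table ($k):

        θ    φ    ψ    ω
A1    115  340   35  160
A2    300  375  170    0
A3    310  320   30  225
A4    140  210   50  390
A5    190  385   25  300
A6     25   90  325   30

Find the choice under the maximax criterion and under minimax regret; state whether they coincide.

maximax → A4; minimax regret → A4 (agree)

Row maxima: A1=340, A2=375, A3=320, A4=390, A5=385, A6=325
Best best-case = 390 → A4.
Column bests: θ=310, φ=385, ψ=325, ω=390.
A1 regrets: 195, 45, 290, 230 → max 290
A2 regrets: 10, 10, 155, 390 → max 390
A3 regrets: 0, 65, 295, 165 → max 295
A4 regrets: 170, 175, 275, 0 → max 275
A5 regrets: 120, 0, 300, 90 → max 300
A6 regrets: 285, 295, 0, 360 → max 360
Smallest max regret = 275 → A4.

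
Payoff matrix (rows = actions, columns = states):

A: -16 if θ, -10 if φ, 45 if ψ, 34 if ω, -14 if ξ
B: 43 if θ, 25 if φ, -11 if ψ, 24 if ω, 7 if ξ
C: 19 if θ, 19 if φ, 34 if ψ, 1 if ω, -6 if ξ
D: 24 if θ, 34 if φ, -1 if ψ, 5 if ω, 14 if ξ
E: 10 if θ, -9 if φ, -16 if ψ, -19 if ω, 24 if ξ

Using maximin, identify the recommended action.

D

Row minima: A=-16, B=-11, C=-6, D=-1, E=-19
Best worst-case = -1 → D.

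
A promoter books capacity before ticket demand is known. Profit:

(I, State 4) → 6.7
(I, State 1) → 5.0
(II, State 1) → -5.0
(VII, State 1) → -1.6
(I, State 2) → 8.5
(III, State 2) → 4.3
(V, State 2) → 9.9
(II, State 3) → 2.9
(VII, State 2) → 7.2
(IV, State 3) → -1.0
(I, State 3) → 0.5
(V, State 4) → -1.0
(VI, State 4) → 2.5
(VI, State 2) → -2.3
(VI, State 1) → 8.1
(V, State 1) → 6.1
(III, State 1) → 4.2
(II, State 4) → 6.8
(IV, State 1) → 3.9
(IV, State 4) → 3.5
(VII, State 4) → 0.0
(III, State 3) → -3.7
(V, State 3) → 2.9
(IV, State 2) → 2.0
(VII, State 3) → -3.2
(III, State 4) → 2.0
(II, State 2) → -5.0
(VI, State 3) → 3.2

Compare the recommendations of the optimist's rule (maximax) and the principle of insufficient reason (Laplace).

Row maxima: I=8.5, II=6.8, III=4.3, IV=3.9, V=9.9, VI=8.1, VII=7.2
Best best-case = 9.9 → V.
Row averages: I=5.175, II=-0.075, III=1.7, IV=2.1, V=4.475, VI=2.875, VII=0.6
Highest average = 5.175 → I.

maximax → V; laplace → I (disagree)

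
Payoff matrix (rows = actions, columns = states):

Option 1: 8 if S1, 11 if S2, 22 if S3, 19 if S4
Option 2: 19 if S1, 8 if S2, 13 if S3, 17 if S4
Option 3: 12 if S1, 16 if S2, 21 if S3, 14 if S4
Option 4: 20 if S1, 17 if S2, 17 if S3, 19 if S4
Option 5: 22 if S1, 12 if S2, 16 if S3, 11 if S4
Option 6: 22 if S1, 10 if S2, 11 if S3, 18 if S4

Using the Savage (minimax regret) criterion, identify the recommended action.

Column bests: S1=22, S2=17, S3=22, S4=19.
Option 1 regrets: 14, 6, 0, 0 → max 14
Option 2 regrets: 3, 9, 9, 2 → max 9
Option 3 regrets: 10, 1, 1, 5 → max 10
Option 4 regrets: 2, 0, 5, 0 → max 5
Option 5 regrets: 0, 5, 6, 8 → max 8
Option 6 regrets: 0, 7, 11, 1 → max 11
Smallest max regret = 5 → Option 4.

Option 4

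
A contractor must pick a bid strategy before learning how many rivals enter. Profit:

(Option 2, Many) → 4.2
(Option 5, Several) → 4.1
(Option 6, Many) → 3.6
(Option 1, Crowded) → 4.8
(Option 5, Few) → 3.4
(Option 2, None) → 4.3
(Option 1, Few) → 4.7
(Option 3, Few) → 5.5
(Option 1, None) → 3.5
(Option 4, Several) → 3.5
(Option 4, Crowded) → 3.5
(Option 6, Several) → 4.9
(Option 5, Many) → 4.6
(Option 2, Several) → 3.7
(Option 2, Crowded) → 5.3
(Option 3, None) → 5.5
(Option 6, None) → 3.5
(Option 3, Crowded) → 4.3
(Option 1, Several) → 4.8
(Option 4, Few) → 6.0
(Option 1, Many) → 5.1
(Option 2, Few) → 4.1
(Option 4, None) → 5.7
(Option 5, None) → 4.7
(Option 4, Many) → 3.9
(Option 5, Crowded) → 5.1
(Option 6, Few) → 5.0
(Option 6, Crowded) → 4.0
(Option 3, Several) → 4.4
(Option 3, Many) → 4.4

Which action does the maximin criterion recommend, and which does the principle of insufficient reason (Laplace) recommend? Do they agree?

maximin → Option 3; laplace → Option 3 (agree)

Row minima: Option 1=3.5, Option 2=3.7, Option 3=4.3, Option 4=3.5, Option 5=3.4, Option 6=3.5
Best worst-case = 4.3 → Option 3.
Row averages: Option 1=4.58, Option 2=4.32, Option 3=4.82, Option 4=4.52, Option 5=4.38, Option 6=4.2
Highest average = 4.82 → Option 3.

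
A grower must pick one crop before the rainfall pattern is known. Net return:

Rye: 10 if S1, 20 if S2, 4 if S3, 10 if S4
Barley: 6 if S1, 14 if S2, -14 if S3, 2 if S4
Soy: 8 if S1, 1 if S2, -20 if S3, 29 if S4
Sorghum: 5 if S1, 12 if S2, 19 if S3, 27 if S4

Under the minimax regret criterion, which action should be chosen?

Column bests: S1=10, S2=20, S3=19, S4=29.
Rye regrets: 0, 0, 15, 19 → max 19
Barley regrets: 4, 6, 33, 27 → max 33
Soy regrets: 2, 19, 39, 0 → max 39
Sorghum regrets: 5, 8, 0, 2 → max 8
Smallest max regret = 8 → Sorghum.

Sorghum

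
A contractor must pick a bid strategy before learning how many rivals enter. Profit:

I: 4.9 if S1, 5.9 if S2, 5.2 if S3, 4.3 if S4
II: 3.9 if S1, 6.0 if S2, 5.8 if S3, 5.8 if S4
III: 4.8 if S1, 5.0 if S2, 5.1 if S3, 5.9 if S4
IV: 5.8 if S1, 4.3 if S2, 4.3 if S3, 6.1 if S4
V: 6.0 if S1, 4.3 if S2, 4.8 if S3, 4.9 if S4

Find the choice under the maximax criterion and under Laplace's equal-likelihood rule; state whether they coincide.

maximax → IV; laplace → II (disagree)

Row maxima: I=5.9, II=6.0, III=5.9, IV=6.1, V=6.0
Best best-case = 6.1 → IV.
Row averages: I=5.075, II=5.375, III=5.2, IV=5.125, V=5
Highest average = 5.375 → II.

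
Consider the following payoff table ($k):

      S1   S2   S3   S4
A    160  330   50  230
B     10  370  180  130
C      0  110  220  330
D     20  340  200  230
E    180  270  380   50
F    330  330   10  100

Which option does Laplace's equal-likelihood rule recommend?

E

Row averages: A=192.5, B=172.5, C=165, D=197.5, E=220, F=192.5
Highest average = 220 → E.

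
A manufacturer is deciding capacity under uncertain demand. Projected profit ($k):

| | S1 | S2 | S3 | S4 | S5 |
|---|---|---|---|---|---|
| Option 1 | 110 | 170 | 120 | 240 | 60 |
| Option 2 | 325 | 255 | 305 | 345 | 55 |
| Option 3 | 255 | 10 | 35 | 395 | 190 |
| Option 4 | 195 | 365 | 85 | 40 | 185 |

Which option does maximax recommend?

Option 3

Row maxima: Option 1=240, Option 2=345, Option 3=395, Option 4=365
Best best-case = 395 → Option 3.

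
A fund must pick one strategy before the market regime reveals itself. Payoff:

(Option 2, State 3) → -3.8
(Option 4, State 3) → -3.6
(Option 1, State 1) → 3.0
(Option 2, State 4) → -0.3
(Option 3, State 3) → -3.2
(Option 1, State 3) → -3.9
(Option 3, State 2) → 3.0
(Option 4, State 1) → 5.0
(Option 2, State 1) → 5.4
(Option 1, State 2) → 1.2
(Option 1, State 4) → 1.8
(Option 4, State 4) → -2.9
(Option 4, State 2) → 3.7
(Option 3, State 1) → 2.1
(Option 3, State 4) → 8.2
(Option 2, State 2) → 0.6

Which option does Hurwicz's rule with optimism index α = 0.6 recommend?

Option 3

Option 1: 0.6·3.0 + 0.4·(-3.9) = 0.24
Option 2: 0.6·5.4 + 0.4·(-3.8) = 1.72
Option 3: 0.6·8.2 + 0.4·(-3.2) = 3.64
Option 4: 0.6·5.0 + 0.4·(-3.6) = 1.56
Highest Hurwicz score = 3.64 → Option 3.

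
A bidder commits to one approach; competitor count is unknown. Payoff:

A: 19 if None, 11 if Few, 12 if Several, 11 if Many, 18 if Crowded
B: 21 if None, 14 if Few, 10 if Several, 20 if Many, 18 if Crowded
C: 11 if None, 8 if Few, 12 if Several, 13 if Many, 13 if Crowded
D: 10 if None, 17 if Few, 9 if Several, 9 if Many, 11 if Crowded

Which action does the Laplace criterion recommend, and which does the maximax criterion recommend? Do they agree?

laplace → B; maximax → B (agree)

Row averages: A=14.2, B=16.6, C=11.4, D=11.2
Highest average = 16.6 → B.
Row maxima: A=19, B=21, C=13, D=17
Best best-case = 21 → B.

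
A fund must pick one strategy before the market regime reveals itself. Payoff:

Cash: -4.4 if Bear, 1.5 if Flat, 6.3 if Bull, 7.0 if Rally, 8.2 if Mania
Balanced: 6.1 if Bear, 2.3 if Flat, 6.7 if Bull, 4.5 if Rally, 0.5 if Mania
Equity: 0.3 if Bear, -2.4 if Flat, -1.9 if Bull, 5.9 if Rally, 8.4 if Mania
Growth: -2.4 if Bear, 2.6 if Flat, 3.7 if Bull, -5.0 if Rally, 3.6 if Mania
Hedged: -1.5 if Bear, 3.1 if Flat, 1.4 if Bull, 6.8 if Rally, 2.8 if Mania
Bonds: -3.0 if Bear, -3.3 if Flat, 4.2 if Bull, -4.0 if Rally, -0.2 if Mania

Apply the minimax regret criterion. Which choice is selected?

Column bests: Bear=6.1, Flat=3.1, Bull=6.7, Rally=7.0, Mania=8.4.
Cash regrets: 10.5, 1.6, 0.4, 0.0, 0.2 → max 10.5
Balanced regrets: 0.0, 0.8, 0.0, 2.5, 7.9 → max 7.9
Equity regrets: 5.8, 5.5, 8.6, 1.1, 0.0 → max 8.6
Growth regrets: 8.5, 0.5, 3.0, 12.0, 4.8 → max 12.0
Hedged regrets: 7.6, 0.0, 5.3, 0.2, 5.6 → max 7.6
Bonds regrets: 9.1, 6.4, 2.5, 11.0, 8.6 → max 11.0
Smallest max regret = 7.6 → Hedged.

Hedged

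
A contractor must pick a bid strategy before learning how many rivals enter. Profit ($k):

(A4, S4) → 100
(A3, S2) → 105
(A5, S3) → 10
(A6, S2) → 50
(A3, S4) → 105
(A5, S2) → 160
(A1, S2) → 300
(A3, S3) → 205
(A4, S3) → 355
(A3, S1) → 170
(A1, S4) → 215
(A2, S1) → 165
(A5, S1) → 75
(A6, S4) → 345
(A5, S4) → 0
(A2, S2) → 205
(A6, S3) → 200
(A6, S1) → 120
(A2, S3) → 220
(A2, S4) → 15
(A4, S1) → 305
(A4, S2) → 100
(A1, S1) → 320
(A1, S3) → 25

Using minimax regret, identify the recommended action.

Column bests: S1=320, S2=300, S3=355, S4=345.
A1 regrets: 0, 0, 330, 130 → max 330
A2 regrets: 155, 95, 135, 330 → max 330
A3 regrets: 150, 195, 150, 240 → max 240
A4 regrets: 15, 200, 0, 245 → max 245
A5 regrets: 245, 140, 345, 345 → max 345
A6 regrets: 200, 250, 155, 0 → max 250
Smallest max regret = 240 → A3.

A3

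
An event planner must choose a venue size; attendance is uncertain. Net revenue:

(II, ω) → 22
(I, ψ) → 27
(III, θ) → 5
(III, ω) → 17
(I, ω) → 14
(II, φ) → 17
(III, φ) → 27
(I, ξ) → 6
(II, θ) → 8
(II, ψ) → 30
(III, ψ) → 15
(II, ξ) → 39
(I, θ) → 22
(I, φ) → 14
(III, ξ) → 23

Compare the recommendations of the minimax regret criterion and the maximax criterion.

Column bests: θ=22, φ=27, ψ=30, ω=22, ξ=39.
I regrets: 0, 13, 3, 8, 33 → max 33
II regrets: 14, 10, 0, 0, 0 → max 14
III regrets: 17, 0, 15, 5, 16 → max 17
Smallest max regret = 14 → II.
Row maxima: I=27, II=39, III=27
Best best-case = 39 → II.

minimax regret → II; maximax → II (agree)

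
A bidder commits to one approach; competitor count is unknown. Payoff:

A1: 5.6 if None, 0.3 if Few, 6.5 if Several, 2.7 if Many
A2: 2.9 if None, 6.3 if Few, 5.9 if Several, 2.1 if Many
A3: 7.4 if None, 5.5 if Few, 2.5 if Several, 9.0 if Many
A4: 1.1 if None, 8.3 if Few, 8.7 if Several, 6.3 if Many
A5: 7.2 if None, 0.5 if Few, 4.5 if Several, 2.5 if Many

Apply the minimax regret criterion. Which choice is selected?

Column bests: None=7.4, Few=8.3, Several=8.7, Many=9.0.
A1 regrets: 1.8, 8.0, 2.2, 6.3 → max 8.0
A2 regrets: 4.5, 2.0, 2.8, 6.9 → max 6.9
A3 regrets: 0.0, 2.8, 6.2, 0.0 → max 6.2
A4 regrets: 6.3, 0.0, 0.0, 2.7 → max 6.3
A5 regrets: 0.2, 7.8, 4.2, 6.5 → max 7.8
Smallest max regret = 6.2 → A3.

A3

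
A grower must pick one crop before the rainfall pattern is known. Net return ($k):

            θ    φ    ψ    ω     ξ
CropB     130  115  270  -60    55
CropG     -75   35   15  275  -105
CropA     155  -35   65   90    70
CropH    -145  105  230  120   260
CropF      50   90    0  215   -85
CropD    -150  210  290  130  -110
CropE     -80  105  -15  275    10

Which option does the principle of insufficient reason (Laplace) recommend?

Row averages: CropB=102, CropG=29, CropA=69, CropH=114, CropF=54, CropD=74, CropE=59
Highest average = 114 → CropH.

CropH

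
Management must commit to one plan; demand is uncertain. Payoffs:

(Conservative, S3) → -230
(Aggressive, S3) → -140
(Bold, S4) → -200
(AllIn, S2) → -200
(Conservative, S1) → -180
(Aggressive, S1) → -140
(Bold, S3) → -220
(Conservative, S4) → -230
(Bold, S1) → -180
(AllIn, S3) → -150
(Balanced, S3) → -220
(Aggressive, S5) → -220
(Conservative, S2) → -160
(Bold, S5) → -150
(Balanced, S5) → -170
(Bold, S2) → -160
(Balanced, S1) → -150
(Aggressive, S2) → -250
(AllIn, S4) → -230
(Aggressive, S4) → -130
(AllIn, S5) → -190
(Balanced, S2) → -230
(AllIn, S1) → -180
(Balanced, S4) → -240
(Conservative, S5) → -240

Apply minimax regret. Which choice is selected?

Bold

Column bests: S1=-140, S2=-160, S3=-140, S4=-130, S5=-150.
Conservative regrets: 40, 0, 90, 100, 90 → max 100
Balanced regrets: 10, 70, 80, 110, 20 → max 110
Aggressive regrets: 0, 90, 0, 0, 70 → max 90
Bold regrets: 40, 0, 80, 70, 0 → max 80
AllIn regrets: 40, 40, 10, 100, 40 → max 100
Smallest max regret = 80 → Bold.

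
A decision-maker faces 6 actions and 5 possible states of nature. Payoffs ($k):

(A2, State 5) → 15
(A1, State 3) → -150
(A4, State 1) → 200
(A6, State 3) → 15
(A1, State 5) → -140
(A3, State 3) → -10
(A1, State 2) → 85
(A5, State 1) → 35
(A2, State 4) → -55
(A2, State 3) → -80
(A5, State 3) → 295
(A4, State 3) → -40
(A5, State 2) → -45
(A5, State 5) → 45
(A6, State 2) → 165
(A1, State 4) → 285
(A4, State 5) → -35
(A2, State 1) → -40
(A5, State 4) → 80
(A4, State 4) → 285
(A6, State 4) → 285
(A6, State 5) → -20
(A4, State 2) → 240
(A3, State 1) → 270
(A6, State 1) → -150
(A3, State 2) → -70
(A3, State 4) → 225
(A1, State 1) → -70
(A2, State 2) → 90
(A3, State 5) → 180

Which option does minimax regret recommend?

A5

Column bests: State 1=270, State 2=240, State 3=295, State 4=285, State 5=180.
A1 regrets: 340, 155, 445, 0, 320 → max 445
A2 regrets: 310, 150, 375, 340, 165 → max 375
A3 regrets: 0, 310, 305, 60, 0 → max 310
A4 regrets: 70, 0, 335, 0, 215 → max 335
A5 regrets: 235, 285, 0, 205, 135 → max 285
A6 regrets: 420, 75, 280, 0, 200 → max 420
Smallest max regret = 285 → A5.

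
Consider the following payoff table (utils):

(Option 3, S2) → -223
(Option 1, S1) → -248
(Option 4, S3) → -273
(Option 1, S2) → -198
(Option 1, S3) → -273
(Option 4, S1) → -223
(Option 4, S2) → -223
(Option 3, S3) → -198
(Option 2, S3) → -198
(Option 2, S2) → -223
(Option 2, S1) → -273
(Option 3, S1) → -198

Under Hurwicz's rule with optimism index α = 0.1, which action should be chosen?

Option 3

Option 1: 0.1·(-198) + 0.9·(-273) = -265.5
Option 2: 0.1·(-198) + 0.9·(-273) = -265.5
Option 3: 0.1·(-198) + 0.9·(-223) = -220.5
Option 4: 0.1·(-223) + 0.9·(-273) = -268
Highest Hurwicz score = -220.5 → Option 3.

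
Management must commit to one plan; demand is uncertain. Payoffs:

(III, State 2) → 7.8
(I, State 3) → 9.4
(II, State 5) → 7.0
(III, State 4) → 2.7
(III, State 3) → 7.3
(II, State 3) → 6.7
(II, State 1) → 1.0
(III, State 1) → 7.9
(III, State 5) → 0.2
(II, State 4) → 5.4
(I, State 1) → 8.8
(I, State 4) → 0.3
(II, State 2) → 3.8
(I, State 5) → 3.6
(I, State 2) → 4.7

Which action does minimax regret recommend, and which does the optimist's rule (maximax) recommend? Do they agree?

minimax regret → I; maximax → I (agree)

Column bests: State 1=8.8, State 2=7.8, State 3=9.4, State 4=5.4, State 5=7.0.
I regrets: 0.0, 3.1, 0.0, 5.1, 3.4 → max 5.1
II regrets: 7.8, 4.0, 2.7, 0.0, 0.0 → max 7.8
III regrets: 0.9, 0.0, 2.1, 2.7, 6.8 → max 6.8
Smallest max regret = 5.1 → I.
Row maxima: I=9.4, II=7.0, III=7.9
Best best-case = 9.4 → I.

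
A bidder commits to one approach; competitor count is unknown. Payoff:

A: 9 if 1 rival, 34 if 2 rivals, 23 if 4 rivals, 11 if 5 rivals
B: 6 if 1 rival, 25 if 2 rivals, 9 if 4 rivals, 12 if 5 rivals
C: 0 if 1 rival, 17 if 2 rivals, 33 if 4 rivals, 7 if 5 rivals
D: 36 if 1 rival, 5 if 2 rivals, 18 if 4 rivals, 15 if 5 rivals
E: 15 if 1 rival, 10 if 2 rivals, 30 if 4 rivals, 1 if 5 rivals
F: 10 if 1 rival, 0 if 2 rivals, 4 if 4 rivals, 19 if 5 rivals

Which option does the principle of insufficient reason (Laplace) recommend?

A

Row averages: A=19.25, B=13, C=14.25, D=18.5, E=14, F=8.25
Highest average = 19.25 → A.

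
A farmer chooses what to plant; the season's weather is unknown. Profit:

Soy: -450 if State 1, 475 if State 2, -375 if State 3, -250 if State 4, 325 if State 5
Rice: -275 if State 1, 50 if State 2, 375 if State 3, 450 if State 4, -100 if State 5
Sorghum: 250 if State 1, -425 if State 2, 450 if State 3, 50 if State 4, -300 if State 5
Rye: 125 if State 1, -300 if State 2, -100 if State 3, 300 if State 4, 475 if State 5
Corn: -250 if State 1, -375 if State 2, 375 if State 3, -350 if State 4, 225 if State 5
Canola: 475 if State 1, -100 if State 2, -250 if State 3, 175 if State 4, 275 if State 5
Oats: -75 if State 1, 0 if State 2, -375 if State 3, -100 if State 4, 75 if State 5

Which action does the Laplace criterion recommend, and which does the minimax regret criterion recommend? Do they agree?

Row averages: Soy=-55, Rice=100, Sorghum=5, Rye=100, Corn=-75, Canola=115, Oats=-95
Highest average = 115 → Canola.
Column bests: State 1=475, State 2=475, State 3=450, State 4=450, State 5=475.
Soy regrets: 925, 0, 825, 700, 150 → max 925
Rice regrets: 750, 425, 75, 0, 575 → max 750
Sorghum regrets: 225, 900, 0, 400, 775 → max 900
Rye regrets: 350, 775, 550, 150, 0 → max 775
Corn regrets: 725, 850, 75, 800, 250 → max 850
Canola regrets: 0, 575, 700, 275, 200 → max 700
Oats regrets: 550, 475, 825, 550, 400 → max 825
Smallest max regret = 700 → Canola.

laplace → Canola; minimax regret → Canola (agree)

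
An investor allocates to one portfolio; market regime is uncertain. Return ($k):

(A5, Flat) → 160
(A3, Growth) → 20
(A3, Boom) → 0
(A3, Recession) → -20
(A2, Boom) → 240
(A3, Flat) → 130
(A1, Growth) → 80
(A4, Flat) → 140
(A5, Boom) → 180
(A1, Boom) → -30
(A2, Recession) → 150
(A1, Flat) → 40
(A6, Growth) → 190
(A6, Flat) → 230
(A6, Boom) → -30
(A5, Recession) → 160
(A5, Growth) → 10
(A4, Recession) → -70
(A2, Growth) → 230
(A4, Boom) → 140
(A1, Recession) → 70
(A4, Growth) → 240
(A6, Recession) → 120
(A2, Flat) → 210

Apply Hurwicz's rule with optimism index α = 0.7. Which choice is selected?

A1: 0.7·80 + 0.3·(-30) = 47
A2: 0.7·240 + 0.3·150 = 213
A3: 0.7·130 + 0.3·(-20) = 85
A4: 0.7·240 + 0.3·(-70) = 147
A5: 0.7·180 + 0.3·10 = 129
A6: 0.7·230 + 0.3·(-30) = 152
Highest Hurwicz score = 213 → A2.

A2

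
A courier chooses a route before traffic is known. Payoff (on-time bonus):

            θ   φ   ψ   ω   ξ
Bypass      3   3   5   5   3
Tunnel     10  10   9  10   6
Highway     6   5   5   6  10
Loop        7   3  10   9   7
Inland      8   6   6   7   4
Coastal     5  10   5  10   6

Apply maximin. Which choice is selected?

Tunnel

Row minima: Bypass=3, Tunnel=6, Highway=5, Loop=3, Inland=4, Coastal=5
Best worst-case = 6 → Tunnel.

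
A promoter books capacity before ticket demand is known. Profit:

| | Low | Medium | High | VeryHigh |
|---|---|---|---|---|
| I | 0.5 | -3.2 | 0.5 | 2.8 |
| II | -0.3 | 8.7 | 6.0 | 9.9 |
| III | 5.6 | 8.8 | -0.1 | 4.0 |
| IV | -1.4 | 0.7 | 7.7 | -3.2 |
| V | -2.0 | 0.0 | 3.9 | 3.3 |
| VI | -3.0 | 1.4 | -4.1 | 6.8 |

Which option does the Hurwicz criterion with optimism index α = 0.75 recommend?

II

I: 0.75·2.8 + 0.25·(-3.2) = 1.3
II: 0.75·9.9 + 0.25·(-0.3) = 7.35
III: 0.75·8.8 + 0.25·(-0.1) = 6.575
IV: 0.75·7.7 + 0.25·(-3.2) = 4.975
V: 0.75·3.9 + 0.25·(-2.0) = 2.425
VI: 0.75·6.8 + 0.25·(-4.1) = 4.075
Highest Hurwicz score = 7.35 → II.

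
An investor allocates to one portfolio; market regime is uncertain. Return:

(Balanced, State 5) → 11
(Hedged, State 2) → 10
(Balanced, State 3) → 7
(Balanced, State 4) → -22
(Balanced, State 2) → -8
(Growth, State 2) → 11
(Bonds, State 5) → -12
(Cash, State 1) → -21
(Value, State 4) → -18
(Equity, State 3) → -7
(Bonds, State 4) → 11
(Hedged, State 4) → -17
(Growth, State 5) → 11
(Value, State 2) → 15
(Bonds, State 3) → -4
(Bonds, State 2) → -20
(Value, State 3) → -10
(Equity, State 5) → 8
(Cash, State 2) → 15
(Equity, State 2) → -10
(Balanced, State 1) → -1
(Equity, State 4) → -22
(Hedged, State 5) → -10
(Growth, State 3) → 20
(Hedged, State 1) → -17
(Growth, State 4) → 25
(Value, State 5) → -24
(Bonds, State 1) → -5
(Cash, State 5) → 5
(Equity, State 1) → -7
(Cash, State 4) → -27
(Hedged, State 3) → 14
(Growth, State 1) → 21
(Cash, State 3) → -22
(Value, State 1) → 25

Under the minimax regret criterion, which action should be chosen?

Column bests: State 1=25, State 2=15, State 3=20, State 4=25, State 5=11.
Value regrets: 0, 0, 30, 43, 35 → max 43
Hedged regrets: 42, 5, 6, 42, 21 → max 42
Equity regrets: 32, 25, 27, 47, 3 → max 47
Growth regrets: 4, 4, 0, 0, 0 → max 4
Bonds regrets: 30, 35, 24, 14, 23 → max 35
Cash regrets: 46, 0, 42, 52, 6 → max 52
Balanced regrets: 26, 23, 13, 47, 0 → max 47
Smallest max regret = 4 → Growth.

Growth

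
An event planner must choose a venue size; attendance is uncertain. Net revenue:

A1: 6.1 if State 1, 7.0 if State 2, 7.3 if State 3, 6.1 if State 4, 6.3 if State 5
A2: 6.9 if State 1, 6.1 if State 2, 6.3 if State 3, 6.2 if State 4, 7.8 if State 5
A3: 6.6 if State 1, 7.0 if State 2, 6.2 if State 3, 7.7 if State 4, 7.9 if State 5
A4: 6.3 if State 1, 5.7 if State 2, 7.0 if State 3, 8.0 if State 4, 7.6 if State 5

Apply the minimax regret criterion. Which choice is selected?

Column bests: State 1=6.9, State 2=7.0, State 3=7.3, State 4=8.0, State 5=7.9.
A1 regrets: 0.8, 0.0, 0.0, 1.9, 1.6 → max 1.9
A2 regrets: 0.0, 0.9, 1.0, 1.8, 0.1 → max 1.8
A3 regrets: 0.3, 0.0, 1.1, 0.3, 0.0 → max 1.1
A4 regrets: 0.6, 1.3, 0.3, 0.0, 0.3 → max 1.3
Smallest max regret = 1.1 → A3.

A3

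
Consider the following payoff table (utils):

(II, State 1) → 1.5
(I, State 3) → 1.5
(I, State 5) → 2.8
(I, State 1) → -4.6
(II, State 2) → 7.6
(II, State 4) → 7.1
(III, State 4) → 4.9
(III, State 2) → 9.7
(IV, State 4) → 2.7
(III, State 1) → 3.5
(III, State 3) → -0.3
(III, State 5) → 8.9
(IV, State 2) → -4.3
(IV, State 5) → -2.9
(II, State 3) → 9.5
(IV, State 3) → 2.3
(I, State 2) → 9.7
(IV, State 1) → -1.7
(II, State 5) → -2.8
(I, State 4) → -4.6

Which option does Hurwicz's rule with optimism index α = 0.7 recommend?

III

I: 0.7·9.7 + 0.3·(-4.6) = 5.41
II: 0.7·9.5 + 0.3·(-2.8) = 5.81
III: 0.7·9.7 + 0.3·(-0.3) = 6.7
IV: 0.7·2.7 + 0.3·(-4.3) = 0.6
Highest Hurwicz score = 6.7 → III.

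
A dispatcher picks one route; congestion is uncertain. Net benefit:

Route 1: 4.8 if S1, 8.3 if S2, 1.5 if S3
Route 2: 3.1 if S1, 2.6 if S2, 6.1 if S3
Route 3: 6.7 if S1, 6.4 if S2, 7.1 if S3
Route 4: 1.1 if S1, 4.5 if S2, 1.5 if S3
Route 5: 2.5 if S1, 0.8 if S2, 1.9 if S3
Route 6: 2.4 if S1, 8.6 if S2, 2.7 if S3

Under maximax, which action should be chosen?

Route 6

Row maxima: Route 1=8.3, Route 2=6.1, Route 3=7.1, Route 4=4.5, Route 5=2.5, Route 6=8.6
Best best-case = 8.6 → Route 6.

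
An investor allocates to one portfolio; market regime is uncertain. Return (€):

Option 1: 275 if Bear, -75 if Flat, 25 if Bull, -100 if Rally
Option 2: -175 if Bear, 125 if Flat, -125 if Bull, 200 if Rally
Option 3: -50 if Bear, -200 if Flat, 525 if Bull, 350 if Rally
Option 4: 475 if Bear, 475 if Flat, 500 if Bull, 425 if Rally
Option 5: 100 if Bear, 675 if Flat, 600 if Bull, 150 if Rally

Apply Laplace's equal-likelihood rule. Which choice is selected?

Option 4

Row averages: Option 1=31.25, Option 2=6.25, Option 3=156.25, Option 4=468.75, Option 5=381.25
Highest average = 468.75 → Option 4.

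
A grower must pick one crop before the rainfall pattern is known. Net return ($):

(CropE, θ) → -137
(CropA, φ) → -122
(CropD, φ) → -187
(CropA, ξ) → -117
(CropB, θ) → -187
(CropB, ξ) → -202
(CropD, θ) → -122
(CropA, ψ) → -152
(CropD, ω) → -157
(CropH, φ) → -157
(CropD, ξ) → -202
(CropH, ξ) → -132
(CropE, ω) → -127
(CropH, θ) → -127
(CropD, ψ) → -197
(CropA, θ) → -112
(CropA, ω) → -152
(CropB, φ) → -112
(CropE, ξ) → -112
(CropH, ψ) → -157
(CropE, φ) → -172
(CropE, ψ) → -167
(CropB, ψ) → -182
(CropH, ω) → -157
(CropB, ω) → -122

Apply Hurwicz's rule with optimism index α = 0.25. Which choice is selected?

CropA

CropH: 0.25·(-127) + 0.75·(-157) = -149.5
CropD: 0.25·(-122) + 0.75·(-202) = -182
CropE: 0.25·(-112) + 0.75·(-172) = -157
CropA: 0.25·(-112) + 0.75·(-152) = -142
CropB: 0.25·(-112) + 0.75·(-202) = -179.5
Highest Hurwicz score = -142 → CropA.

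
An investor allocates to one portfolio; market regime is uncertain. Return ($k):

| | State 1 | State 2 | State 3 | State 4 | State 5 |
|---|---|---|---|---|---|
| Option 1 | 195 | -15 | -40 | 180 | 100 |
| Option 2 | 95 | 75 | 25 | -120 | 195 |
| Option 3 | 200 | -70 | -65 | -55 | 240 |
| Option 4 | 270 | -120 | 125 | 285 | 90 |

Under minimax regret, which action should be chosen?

Option 1

Column bests: State 1=270, State 2=75, State 3=125, State 4=285, State 5=240.
Option 1 regrets: 75, 90, 165, 105, 140 → max 165
Option 2 regrets: 175, 0, 100, 405, 45 → max 405
Option 3 regrets: 70, 145, 190, 340, 0 → max 340
Option 4 regrets: 0, 195, 0, 0, 150 → max 195
Smallest max regret = 165 → Option 1.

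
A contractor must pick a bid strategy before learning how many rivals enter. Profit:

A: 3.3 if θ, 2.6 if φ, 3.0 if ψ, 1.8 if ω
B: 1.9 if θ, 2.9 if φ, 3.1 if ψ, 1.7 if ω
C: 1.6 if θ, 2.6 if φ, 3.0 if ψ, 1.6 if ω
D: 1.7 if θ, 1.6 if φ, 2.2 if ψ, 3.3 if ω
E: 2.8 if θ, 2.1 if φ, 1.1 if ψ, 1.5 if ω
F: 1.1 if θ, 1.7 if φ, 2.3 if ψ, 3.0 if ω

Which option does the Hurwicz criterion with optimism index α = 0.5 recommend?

A: 0.5·3.3 + 0.5·1.8 = 2.55
B: 0.5·3.1 + 0.5·1.7 = 2.4
C: 0.5·3.0 + 0.5·1.6 = 2.3
D: 0.5·3.3 + 0.5·1.6 = 2.45
E: 0.5·2.8 + 0.5·1.1 = 1.95
F: 0.5·3.0 + 0.5·1.1 = 2.05
Highest Hurwicz score = 2.55 → A.

A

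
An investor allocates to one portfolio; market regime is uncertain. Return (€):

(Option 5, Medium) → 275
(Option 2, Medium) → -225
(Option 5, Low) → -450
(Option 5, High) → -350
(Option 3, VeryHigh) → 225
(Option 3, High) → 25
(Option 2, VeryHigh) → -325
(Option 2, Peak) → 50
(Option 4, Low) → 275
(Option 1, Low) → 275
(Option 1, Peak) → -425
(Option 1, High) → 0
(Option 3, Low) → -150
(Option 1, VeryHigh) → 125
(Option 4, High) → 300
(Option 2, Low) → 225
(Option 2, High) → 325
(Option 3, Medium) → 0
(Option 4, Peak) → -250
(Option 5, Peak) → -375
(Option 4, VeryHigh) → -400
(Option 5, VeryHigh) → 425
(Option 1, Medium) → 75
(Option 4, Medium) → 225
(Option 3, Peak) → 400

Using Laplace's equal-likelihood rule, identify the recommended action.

Option 3

Row averages: Option 1=10, Option 2=10, Option 3=100, Option 4=30, Option 5=-95
Highest average = 100 → Option 3.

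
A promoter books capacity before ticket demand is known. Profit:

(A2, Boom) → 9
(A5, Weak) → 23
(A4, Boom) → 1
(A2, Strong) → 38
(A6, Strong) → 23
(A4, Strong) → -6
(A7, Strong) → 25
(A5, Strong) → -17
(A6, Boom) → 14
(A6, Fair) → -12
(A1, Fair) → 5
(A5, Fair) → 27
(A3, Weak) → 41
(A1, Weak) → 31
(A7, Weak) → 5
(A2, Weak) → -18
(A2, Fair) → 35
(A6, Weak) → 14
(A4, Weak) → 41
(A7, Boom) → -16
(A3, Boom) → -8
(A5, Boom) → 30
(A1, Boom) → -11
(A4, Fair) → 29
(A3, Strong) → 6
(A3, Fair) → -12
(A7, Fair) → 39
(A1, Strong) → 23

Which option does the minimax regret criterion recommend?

Column bests: Weak=41, Fair=39, Strong=38, Boom=30.
A1 regrets: 10, 34, 15, 41 → max 41
A2 regrets: 59, 4, 0, 21 → max 59
A3 regrets: 0, 51, 32, 38 → max 51
A4 regrets: 0, 10, 44, 29 → max 44
A5 regrets: 18, 12, 55, 0 → max 55
A6 regrets: 27, 51, 15, 16 → max 51
A7 regrets: 36, 0, 13, 46 → max 46
Smallest max regret = 41 → A1.

A1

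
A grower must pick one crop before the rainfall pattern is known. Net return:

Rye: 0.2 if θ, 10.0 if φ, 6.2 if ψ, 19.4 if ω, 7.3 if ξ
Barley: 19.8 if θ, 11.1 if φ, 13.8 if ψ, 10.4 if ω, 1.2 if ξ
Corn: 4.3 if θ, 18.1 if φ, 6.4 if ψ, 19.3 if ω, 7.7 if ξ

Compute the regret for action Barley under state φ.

7.0

Best payoff under φ is 18.1.
Regret = 18.1 − 11.1 = 7.0.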